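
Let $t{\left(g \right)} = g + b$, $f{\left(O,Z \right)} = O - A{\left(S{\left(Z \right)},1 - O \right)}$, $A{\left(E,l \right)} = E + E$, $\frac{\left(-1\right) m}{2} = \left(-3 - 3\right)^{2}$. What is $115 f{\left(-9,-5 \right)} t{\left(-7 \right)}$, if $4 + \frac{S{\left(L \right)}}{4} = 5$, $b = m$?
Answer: $154445$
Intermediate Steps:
$m = -72$ ($m = - 2 \left(-3 - 3\right)^{2} = - 2 \left(-6\right)^{2} = \left(-2\right) 36 = -72$)
$b = -72$
$S{\left(L \right)} = 4$ ($S{\left(L \right)} = -16 + 4 \cdot 5 = -16 + 20 = 4$)
$A{\left(E,l \right)} = 2 E$
$f{\left(O,Z \right)} = -8 + O$ ($f{\left(O,Z \right)} = O - 2 \cdot 4 = O - 8 = -8 + O$)
$t{\left(g \right)} = -72 + g$ ($t{\left(g \right)} = g - 72 = -72 + g$)
$115 f{\left(-9,-5 \right)} t{\left(-7 \right)} = 115 \left(-8 - 9\right) \left(-72 - 7\right) = 115 \left(-17\right) \left(-79\right) = \left(-1955\right) \left(-79\right) = 154445$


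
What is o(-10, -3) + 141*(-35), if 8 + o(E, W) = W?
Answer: -4946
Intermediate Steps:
o(E, W) = -8 + W
o(-10, -3) + 141*(-35) = (-8 - 3) + 141*(-35) = -11 - 4935 = -4946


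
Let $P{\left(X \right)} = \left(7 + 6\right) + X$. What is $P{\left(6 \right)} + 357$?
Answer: $376$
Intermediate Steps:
$P{\left(X \right)} = 13 + X$
$P{\left(6 \right)} + 357 = \left(13 + 6\right) + 357 = 19 + 357 = 376$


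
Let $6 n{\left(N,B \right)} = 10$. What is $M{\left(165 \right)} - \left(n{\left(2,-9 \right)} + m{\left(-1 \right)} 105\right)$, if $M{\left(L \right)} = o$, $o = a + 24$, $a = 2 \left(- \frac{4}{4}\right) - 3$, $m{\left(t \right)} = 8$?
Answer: $- \frac{2468}{3} \approx -822.67$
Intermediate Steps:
$n{\left(N,B \right)} = \frac{5}{3}$ ($n{\left(N,B \right)} = \frac{1}{6} \cdot 10 = \frac{5}{3}$)
$a = -5$ ($a = 2 \left(\left(-4\right) \frac{1}{4}\right) - 3 = 2 \left(-1\right) - 3 = -2 - 3 = -5$)
$o = 19$ ($o = -5 + 24 = 19$)
$M{\left(L \right)} = 19$
$M{\left(165 \right)} - \left(n{\left(2,-9 \right)} + m{\left(-1 \right)} 105\right) = 19 - \left(\frac{5}{3} + 8 \cdot 105\right) = 19 - \left(\frac{5}{3} + 840\right) = 19 - \frac{2525}{3} = - \frac{2468}{3}$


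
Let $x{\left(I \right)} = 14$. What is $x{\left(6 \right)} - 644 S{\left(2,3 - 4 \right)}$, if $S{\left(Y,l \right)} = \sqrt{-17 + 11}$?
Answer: $14 - 644 i \sqrt{6} \approx 14.0 - 1577.5 i$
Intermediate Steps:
$S{\left(Y,l \right)} = i \sqrt{6}$ ($S{\left(Y,l \right)} = \sqrt{-6} = i \sqrt{6}$)
$x{\left(6 \right)} - 644 S{\left(2,3 - 4 \right)} = 14 - 644 i \sqrt{6}$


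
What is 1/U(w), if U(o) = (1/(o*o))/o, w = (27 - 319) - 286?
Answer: -193100552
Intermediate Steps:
w = -578 (w = -292 - 286 = -578)
U(o) = o⁻³ (U(o) = 1/(o²*o) = o⁻³)
1/U(w) = 1/((-578)⁻³) = 1/(-1/193100552) = -193100552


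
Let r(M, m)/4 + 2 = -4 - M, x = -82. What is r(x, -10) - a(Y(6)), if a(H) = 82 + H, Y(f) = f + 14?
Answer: 202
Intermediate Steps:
Y(f) = 14 + f
r(M, m) = -24 - 4*M (r(M, m) = -8 + 4*(-4 - M) = -8 + (-16 - 4*M) = -24 - 4*M)
r(x, -10) - a(Y(6)) = (-24 - 4*(-82)) - (82 + (14 + 6)) = (-24 + 328) - (82 + 20) = 304 - 1*102 = 304 - 102 = 202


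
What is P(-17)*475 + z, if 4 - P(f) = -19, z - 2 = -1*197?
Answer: 10730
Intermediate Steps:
z = -195 (z = 2 - 1*197 = 2 - 197 = -195)
P(f) = 23 (P(f) = 4 - 1*(-19) = 4 + 19 = 23)
P(-17)*475 + z = 23*475 - 195 = 10925 - 195 = 10730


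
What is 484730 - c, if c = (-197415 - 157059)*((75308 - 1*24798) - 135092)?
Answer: -29981635138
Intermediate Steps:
c = 29982119868 (c = -354474*((75308 - 24798) - 135092) = -354474*(50510 - 135092) = -354474*(-84582) = 29982119868)
484730 - c = 484730 - 1*29982119868 = 484730 - 29982119868 = -29981635138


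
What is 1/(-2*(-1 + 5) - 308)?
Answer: -1/316 ≈ -0.0031646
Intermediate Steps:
1/(-2*(-1 + 5) - 308) = 1/(-2*4 - 308) = 1/(-8 - 308) = 1/(-316) = -1/316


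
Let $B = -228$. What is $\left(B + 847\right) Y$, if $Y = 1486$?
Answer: $919834$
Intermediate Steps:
$\left(B + 847\right) Y = \left(-228 + 847\right) 1486 = 619 \cdot 1486 = 919834$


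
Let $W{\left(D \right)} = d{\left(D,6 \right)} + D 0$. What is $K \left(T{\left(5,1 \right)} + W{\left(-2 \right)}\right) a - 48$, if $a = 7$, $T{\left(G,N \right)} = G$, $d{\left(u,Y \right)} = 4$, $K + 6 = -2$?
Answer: $-552$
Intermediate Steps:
$K = -8$ ($K = -6 - 2 = -8$)
$W{\left(D \right)} = 4$ ($W{\left(D \right)} = 4 + D 0 = 4 + 0 = 4$)
$K \left(T{\left(5,1 \right)} + W{\left(-2 \right)}\right) a - 48 = - 8 \left(5 + 4\right) 7 - 48 = \left(-8\right) 9 \cdot 7 - 48 = \left(-72\right) 7 - 48 = -504 - 48 = -552$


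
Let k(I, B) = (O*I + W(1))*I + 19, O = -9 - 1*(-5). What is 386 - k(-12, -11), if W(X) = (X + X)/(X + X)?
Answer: 955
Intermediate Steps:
W(X) = 1 (W(X) = (2*X)/((2*X)) = (2*X)*(1/(2*X)) = 1)
O = -4 (O = -9 + 5 = -4)
k(I, B) = 19 + I*(1 - 4*I) (k(I, B) = (-4*I + 1)*I + 19 = (1 - 4*I)*I + 19 = I*(1 - 4*I) + 19 = 19 + I*(1 - 4*I))
386 - k(-12, -11) = 386 - (19 - 12 - 4*(-12)**2) = 386 - (19 - 12 - 4*144) = 386 - (19 - 12 - 576) = 386 - 1*(-569) = 386 + 569 = 955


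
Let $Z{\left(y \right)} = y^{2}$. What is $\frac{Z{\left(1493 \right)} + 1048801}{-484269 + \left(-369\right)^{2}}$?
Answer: $- \frac{1638925}{174054} \approx -9.4162$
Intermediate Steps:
$\frac{Z{\left(1493 \right)} + 1048801}{-484269 + \left(-369\right)^{2}} = \frac{1493^{2} + 1048801}{-484269 + \left(-369\right)^{2}} = \frac{2229049 + 1048801}{-484269 + 136161} = \frac{3277850}{-348108} = 3277850 \left(- \frac{1}{348108}\right) = - \frac{1638925}{174054}$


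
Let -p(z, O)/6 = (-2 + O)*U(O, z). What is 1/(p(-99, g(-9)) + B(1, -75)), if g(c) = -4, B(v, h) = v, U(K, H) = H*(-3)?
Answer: 1/10693 ≈ 9.3519e-5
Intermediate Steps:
U(K, H) = -3*H
p(z, O) = 18*z*(-2 + O) (p(z, O) = -6*(-2 + O)*(-3*z) = -(-18)*z*(-2 + O) = 18*z*(-2 + O))
1/(p(-99, g(-9)) + B(1, -75)) = 1/(18*(-99)*(-2 - 4) + 1) = 1/(18*(-99)*(-6) + 1) = 1/(10692 + 1) = 1/10693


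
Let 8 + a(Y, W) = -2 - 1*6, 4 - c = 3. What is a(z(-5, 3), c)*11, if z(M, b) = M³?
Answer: -176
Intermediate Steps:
c = 1 (c = 4 - 1*3 = 4 - 3 = 1)
a(Y, W) = -16 (a(Y, W) = -8 + (-2 - 1*6) = -8 + (-2 - 6) = -8 - 8 = -16)
a(z(-5, 3), c)*11 = -16*11 = -176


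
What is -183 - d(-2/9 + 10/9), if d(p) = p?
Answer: -1655/9 ≈ -183.89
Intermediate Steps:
-183 - d(-2/9 + 10/9) = -183 - (-2/9 + 10/9) = -183 - 1*8/9 = -183 - 8/9 = -1655/9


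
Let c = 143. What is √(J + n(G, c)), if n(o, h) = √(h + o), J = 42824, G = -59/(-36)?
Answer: √(1541664 + 6*√5207)/6 ≈ 206.97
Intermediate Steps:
G = 59/36 (G = -59*(-1/36) = 59/36 ≈ 1.6389)
√(J + n(G, c)) = √(42824 + √(143 + 59/36)) = √(42824 + √(5207/36)) = √(42824 + √5207/6)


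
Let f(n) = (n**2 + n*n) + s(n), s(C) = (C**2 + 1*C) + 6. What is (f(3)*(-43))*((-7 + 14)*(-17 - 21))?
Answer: 411768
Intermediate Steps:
s(C) = 6 + C + C**2 (s(C) = (C**2 + C) + 6 = (C + C**2) + 6 = 6 + C + C**2)
f(n) = 6 + n + 3*n**2 (f(n) = (n**2 + n*n) + (6 + n + n**2) = (n**2 + n**2) + (6 + n + n**2) = 2*n**2 + (6 + n + n**2) = 6 + n + 3*n**2)
(f(3)*(-43))*((-7 + 14)*(-17 - 21)) = ((6 + 3 + 3*3**2)*(-43))*((-7 + 14)*(-17 - 21)) = ((6 + 3 + 3*9)*(-43))*(7*(-38)) = ((6 + 3 + 27)*(-43))*(-266) = (36*(-43))*(-266) = -1548*(-266) = 411768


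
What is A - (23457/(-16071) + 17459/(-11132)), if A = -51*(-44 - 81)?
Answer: 34577100861/5421284 ≈ 6378.0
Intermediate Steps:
A = 6375 (A = -51*(-125) = 6375)
A - (23457/(-16071) + 17459/(-11132)) = 6375 - (23457/(-16071) + 17459/(-11132)) = 6375 - (23457*(-1/16071) + 17459*(-1/11132)) = 6375 - (-7819/5357 - 17459/11132) = 6375 - 1*(-16415361/5421284) = 6375 + 16415361/5421284 = 34577100861/5421284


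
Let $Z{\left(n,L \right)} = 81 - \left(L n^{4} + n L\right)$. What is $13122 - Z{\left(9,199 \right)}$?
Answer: $1320471$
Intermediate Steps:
$Z{\left(n,L \right)} = 81 - L n - L n^{4}$ ($Z{\left(n,L \right)} = 81 - \left(L n^{4} + L n\right) = 81 - \left(L n + L n^{4}\right) = 81 - L n - L n^{4}$)
$13122 - Z{\left(9,199 \right)} = 13122 - \left(81 - 199 \cdot 9 - 199 \cdot 9^{4}\right) = 13122 - \left(81 - 1791 - 199 \cdot 6561\right) = 13122 - \left(81 - 1791 - 1305639\right) = 13122 - -1307349 = 13122 + 1307349 = 1320471$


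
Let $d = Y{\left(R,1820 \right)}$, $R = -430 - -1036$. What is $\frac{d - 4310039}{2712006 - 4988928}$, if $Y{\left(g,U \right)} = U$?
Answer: $\frac{1436073}{758974} \approx 1.8921$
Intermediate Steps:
$R = 606$ ($R = -430 + 1036 = 606$)
$d = 1820$
$\frac{d - 4310039}{2712006 - 4988928} = \frac{1820 - 4310039}{2712006 - 4988928} = - \frac{4308219}{-2276922} = \left(-4308219\right) \left(- \frac{1}{2276922}\right) = \frac{1436073}{758974}$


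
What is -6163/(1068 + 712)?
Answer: -6163/1780 ≈ -3.4624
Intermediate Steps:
-6163/(1068 + 712) = -6163/1780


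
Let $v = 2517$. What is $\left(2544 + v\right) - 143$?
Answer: $4918$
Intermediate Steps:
$\left(2544 + v\right) - 143 = \left(2544 + 2517\right) - 143 = 5061 - 143 = 4918$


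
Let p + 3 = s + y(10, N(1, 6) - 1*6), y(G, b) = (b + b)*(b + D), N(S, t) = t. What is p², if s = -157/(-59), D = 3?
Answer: 400/3481 ≈ 0.11491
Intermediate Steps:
y(G, b) = 2*b*(3 + b) (y(G, b) = (b + b)*(b + 3) = (2*b)*(3 + b) = 2*b*(3 + b))
s = 157/59 (s = -157*(-1/59) = 157/59 ≈ 2.6610)
p = -20/59 (p = -3 + (157/59 + 2*(6 - 1*6)*(3 + (6 - 1*6))) = -3 + (157/59 + 2*(6 - 6)*(3 + (6 - 6))) = -3 + (157/59 + 2*0*(3 + 0)) = -3 + (157/59 + 2*0*3) = -3 + (157/59 + 0) = -3 + 157/59 = -20/59 ≈ -0.33898)
p² = (-20/59)² = 400/3481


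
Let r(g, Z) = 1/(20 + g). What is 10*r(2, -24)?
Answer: 5/11 ≈ 0.45455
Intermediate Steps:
10*r(2, -24) = 10/(20 + 2) = 10/22 = 10*(1/22) = 5/11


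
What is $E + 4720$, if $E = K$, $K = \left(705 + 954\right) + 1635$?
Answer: $8014$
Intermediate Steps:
$K = 3294$ ($K = 1659 + 1635 = 3294$)
$E = 3294$
$E + 4720 = 3294 + 4720 = 8014$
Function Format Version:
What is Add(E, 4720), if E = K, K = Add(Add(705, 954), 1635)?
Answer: 8014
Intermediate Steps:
K = 3294 (K = Add(1659, 1635) = 3294)
E = 3294
Add(E, 4720) = Add(3294, 4720) = 8014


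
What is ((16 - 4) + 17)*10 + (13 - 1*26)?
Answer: 277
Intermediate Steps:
((16 - 4) + 17)*10 + (13 - 1*26) = (12 + 17)*10 + (13 - 26) = 29*10 - 13 = 290 - 13 = 277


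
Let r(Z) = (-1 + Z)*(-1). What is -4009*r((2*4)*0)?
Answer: -4009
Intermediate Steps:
r(Z) = 1 - Z
-4009*r((2*4)*0) = -4009*(1 - 2*4*0) = -4009*(1 - 8*0) = -4009*(1 - 1*0) = -4009*(1 + 0) = -4009*1 = -4009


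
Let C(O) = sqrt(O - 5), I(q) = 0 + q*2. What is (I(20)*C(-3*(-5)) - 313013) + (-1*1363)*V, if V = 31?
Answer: -355266 + 40*sqrt(10) ≈ -3.5514e+5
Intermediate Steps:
I(q) = 2*q (I(q) = 0 + 2*q = 2*q)
C(O) = sqrt(-5 + O)
(I(20)*C(-3*(-5)) - 313013) + (-1*1363)*V = ((2*20)*sqrt(-5 - 3*(-5)) - 313013) - 1*1363*31 = (40*sqrt(-5 + 15) - 313013) - 1363*31 = (40*sqrt(10) - 313013) - 42253 = (-313013 + 40*sqrt(10)) - 42253 = -355266 + 40*sqrt(10)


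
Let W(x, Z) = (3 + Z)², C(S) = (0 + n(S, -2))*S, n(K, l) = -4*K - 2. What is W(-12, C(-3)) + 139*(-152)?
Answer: -20399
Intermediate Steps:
n(K, l) = -2 - 4*K
C(S) = S*(-2 - 4*S) (C(S) = (0 + (-2 - 4*S))*S = (-2 - 4*S)*S = S*(-2 - 4*S))
W(-12, C(-3)) + 139*(-152) = (3 - 2*(-3)*(1 + 2*(-3)))² + 139*(-152) = (3 - 2*(-3)*(1 - 6))² - 21128 = (3 - 2*(-3)*(-5))² - 21128 = (3 - 30)² - 21128 = (-27)² - 21128 = 729 - 21128 = -20399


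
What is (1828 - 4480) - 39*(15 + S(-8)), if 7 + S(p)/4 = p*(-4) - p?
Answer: -8385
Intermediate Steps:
S(p) = -28 - 20*p (S(p) = -28 + 4*(p*(-4) - p) = -28 + 4*(-4*p - p) = -28 + 4*(-5*p) = -28 - 20*p)
(1828 - 4480) - 39*(15 + S(-8)) = (1828 - 4480) - 39*(15 + (-28 - 20*(-8))) = -2652 - 39*(15 + (-28 + 160)) = -2652 - 39*(15 + 132) = -2652 - 39*147 = -2652 - 5733 = -8385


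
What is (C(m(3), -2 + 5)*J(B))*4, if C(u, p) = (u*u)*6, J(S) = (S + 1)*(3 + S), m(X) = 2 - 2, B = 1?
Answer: 0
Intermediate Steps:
m(X) = 0
J(S) = (1 + S)*(3 + S)
C(u, p) = 6*u² (C(u, p) = u²*6 = 6*u²)
(C(m(3), -2 + 5)*J(B))*4 = ((6*0²)*(3 + 1² + 4*1))*4 = ((6*0)*(3 + 1 + 4))*4 = (0*8)*4 = 0*4 = 0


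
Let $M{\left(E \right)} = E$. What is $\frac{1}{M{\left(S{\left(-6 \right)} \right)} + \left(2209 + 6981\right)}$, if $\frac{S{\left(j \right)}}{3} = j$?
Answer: $\frac{1}{9172} \approx 0.00010903$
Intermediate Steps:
$S{\left(j \right)} = 3 j$
$\frac{1}{M{\left(S{\left(-6 \right)} \right)} + \left(2209 + 6981\right)} = \frac{1}{3 \left(-6\right) + \left(2209 + 6981\right)} = \frac{1}{-18 + 9190} = \frac{1}{9172}$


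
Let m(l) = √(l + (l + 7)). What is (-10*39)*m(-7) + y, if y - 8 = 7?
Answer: 15 - 390*I*√7 ≈ 15.0 - 1031.8*I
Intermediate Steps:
y = 15 (y = 8 + 7 = 15)
m(l) = √(7 + 2*l) (m(l) = √(l + (7 + l)) = √(7 + 2*l))
(-10*39)*m(-7) + y = (-10*39)*√(7 + 2*(-7)) + 15 = -390*√(7 - 14) + 15 = -390*I*√7 + 15 = 15 - 390*I*√7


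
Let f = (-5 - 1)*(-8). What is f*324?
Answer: 15552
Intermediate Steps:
f = 48 (f = -6*(-8) = 48)
f*324 = 48*324 = 15552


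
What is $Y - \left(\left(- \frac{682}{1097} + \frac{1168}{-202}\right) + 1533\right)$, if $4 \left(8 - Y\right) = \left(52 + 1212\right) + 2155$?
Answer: $- \frac{1051838523}{443188} \approx -2373.3$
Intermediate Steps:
$Y = - \frac{3387}{4}$ ($Y = 8 - \frac{\left(52 + 1212\right) + 2155}{4} = 8 - \frac{1264 + 2155}{4} = 8 - \frac{3419}{4} = - \frac{3387}{4} \approx -846.75$)
$Y - \left(\left(- \frac{682}{1097} + \frac{1168}{-202}\right) + 1533\right) = - \frac{3387}{4} - \left(\left(- \frac{682}{1097} + \frac{1168}{-202}\right) + 1533\right) = - \frac{3387}{4} - \left(\left(\left(-682\right) \frac{1}{1097} + 1168 \left(- \frac{1}{202}\right)\right) + 1533\right) = - \frac{3387}{4} - \left(\left(- \frac{682}{1097} - \frac{584}{101}\right) + 1533\right) = - \frac{3387}{4} - \left(- \frac{709530}{110797} + 1533\right) = - \frac{3387}{4} - \frac{169142271}{110797} = - \frac{1051838523}{443188}$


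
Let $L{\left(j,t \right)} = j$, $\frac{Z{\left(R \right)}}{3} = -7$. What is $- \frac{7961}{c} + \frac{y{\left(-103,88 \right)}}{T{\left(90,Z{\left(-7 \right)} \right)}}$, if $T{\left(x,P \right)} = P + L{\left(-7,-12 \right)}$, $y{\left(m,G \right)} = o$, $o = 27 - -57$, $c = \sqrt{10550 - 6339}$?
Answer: $-3 - \frac{7961 \sqrt{4211}}{4211} \approx -125.68$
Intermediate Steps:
$c = \sqrt{4211} \approx 64.892$
$Z{\left(R \right)} = -21$ ($Z{\left(R \right)} = 3 \left(-7\right) = -21$)
$o = 84$ ($o = 27 + 57 = 84$)
$y{\left(m,G \right)} = 84$
$T{\left(x,P \right)} = -7 + P$ ($T{\left(x,P \right)} = P - 7 = -7 + P$)
$- \frac{7961}{c} + \frac{y{\left(-103,88 \right)}}{T{\left(90,Z{\left(-7 \right)} \right)}} = - \frac{7961}{\sqrt{4211}} + \frac{84}{-7 - 21} = - 7961 \frac{\sqrt{4211}}{4211} + \frac{84}{-28} = - \frac{7961 \sqrt{4211}}{4211} + 84 \left(- \frac{1}{28}\right) = - \frac{7961 \sqrt{4211}}{4211} - 3 = -3 - \frac{7961 \sqrt{4211}}{4211}$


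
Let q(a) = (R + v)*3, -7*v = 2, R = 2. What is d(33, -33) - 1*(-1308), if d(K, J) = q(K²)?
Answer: 9192/7 ≈ 1313.1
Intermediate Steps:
v = -2/7 (v = -⅐*2 = -2/7 ≈ -0.28571)
q(a) = 36/7 (q(a) = (2 - 2/7)*3 = (12/7)*3 = 36/7)
d(K, J) = 36/7
d(33, -33) - 1*(-1308) = 36/7 - 1*(-1308) = 36/7 + 1308 = 9192/7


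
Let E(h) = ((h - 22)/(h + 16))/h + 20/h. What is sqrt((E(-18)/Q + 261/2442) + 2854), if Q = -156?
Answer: sqrt(25887668175798)/95238 ≈ 53.424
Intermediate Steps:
E(h) = 20/h + (-22 + h)/(h*(16 + h)) (E(h) = ((-22 + h)/(16 + h))/h + 20/h = (-22 + h)/(h*(16 + h)) + 20/h = 20/h + (-22 + h)/(h*(16 + h)))
sqrt((E(-18)/Q + 261/2442) + 2854) = sqrt((((298 + 21*(-18))/((-18)*(16 - 18)))/(-156) + 261/2442) + 2854) = sqrt((-1/18*(298 - 378)/(-2)*(-1/156) + 261*(1/2442)) + 2854) = sqrt((-1/18*(-1/2)*(-80)*(-1/156) + 87/814) + 2854) = sqrt((-20/9*(-1/156) + 87/814) + 2854) = sqrt((5/351 + 87/814) + 2854) = sqrt(34607/285714 + 2854) = sqrt(815462363/285714) = sqrt(25887668175798)/95238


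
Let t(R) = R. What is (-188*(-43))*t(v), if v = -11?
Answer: -88924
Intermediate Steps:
(-188*(-43))*t(v) = -188*(-43)*(-11) = 8084*(-11) = -88924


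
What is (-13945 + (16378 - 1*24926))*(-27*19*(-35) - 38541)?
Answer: 463040898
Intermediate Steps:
(-13945 + (16378 - 1*24926))*(-27*19*(-35) - 38541) = (-13945 + (16378 - 24926))*(-513*(-35) - 38541) = (-13945 - 8548)*(17955 - 38541) = -22493*(-20586) = 463040898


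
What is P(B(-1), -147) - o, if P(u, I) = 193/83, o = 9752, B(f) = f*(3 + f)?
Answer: -809223/83 ≈ -9749.7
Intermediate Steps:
P(u, I) = 193/83 (P(u, I) = 193*(1/83) = 193/83)
P(B(-1), -147) - o = 193/83 - 1*9752 = 193/83 - 9752 = -809223/83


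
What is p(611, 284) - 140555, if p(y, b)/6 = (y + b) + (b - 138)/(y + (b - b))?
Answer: -82597159/611 ≈ -1.3518e+5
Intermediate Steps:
p(y, b) = 6*b + 6*y + 6*(-138 + b)/y (p(y, b) = 6*((y + b) + (b - 138)/(y + (b - b))) = 6*((b + y) + (-138 + b)/(y + 0)) = 6*((b + y) + (-138 + b)/y) = 6*(b + y + (-138 + b)/y) = 6*b + 6*y + 6*(-138 + b)/y)
p(611, 284) - 140555 = 6*(-138 + 284 + 611*(284 + 611))/611 - 140555 = 6*(1/611)*(-138 + 284 + 611*895) - 140555 = 6*(1/611)*(-138 + 284 + 546845) - 140555 = 6*(1/611)*546991 - 140555 = 3281946/611 - 140555 = -82597159/611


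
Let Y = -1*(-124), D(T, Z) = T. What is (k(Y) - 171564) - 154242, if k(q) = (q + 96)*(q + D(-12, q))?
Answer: -301166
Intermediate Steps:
Y = 124
k(q) = (-12 + q)*(96 + q) (k(q) = (q + 96)*(q - 12) = (96 + q)*(-12 + q) = (-12 + q)*(96 + q))
(k(Y) - 171564) - 154242 = ((-1152 + 124² + 84*124) - 171564) - 154242 = ((-1152 + 15376 + 10416) - 171564) - 154242 = (24640 - 171564) - 154242 = -146924 - 154242 = -301166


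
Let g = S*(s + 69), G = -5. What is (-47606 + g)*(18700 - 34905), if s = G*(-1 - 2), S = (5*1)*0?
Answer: 771455230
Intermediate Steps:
S = 0 (S = 5*0 = 0)
s = 15 (s = -5*(-1 - 2) = -5*(-3) = 15)
g = 0 (g = 0*(15 + 69) = 0*84 = 0)
(-47606 + g)*(18700 - 34905) = (-47606 + 0)*(18700 - 34905) = -47606*(-16205) = 771455230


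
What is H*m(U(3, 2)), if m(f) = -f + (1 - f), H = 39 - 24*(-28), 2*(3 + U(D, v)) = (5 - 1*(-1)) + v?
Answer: -711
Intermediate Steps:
U(D, v) = v/2 (U(D, v) = -3 + ((5 - 1*(-1)) + v)/2 = -3 + ((5 + 1) + v)/2 = -3 + (6 + v)/2 = -3 + (3 + v/2) = v/2)
H = 711 (H = 39 + 672 = 711)
m(f) = 1 - 2*f
H*m(U(3, 2)) = 711*(1 - 2) = 711*(-1) = -711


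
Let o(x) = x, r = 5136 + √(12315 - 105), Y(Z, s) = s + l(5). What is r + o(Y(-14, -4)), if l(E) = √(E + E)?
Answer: 5132 + √10 + √12210 ≈ 5245.7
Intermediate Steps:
l(E) = √2*√E (l(E) = √(2*E) = √2*√E)
Y(Z, s) = s + √10 (Y(Z, s) = s + √2*√5 = s + √10)
r = 5136 + √12210 ≈ 5246.5
r + o(Y(-14, -4)) = (5136 + √12210) + (-4 + √10) = 5132 + √10 + √12210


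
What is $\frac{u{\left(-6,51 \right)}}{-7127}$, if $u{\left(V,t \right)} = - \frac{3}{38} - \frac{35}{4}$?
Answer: $\frac{671}{541652} \approx 0.0012388$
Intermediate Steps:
$u{\left(V,t \right)} = - \frac{671}{76}$ ($u{\left(V,t \right)} = \left(-3\right) \frac{1}{38} - \frac{35}{4} = - \frac{3}{38} - \frac{35}{4} = - \frac{671}{76}$)
$\frac{u{\left(-6,51 \right)}}{-7127} = - \frac{671}{76 \left(-7127\right)} = \left(- \frac{671}{76}\right) \left(- \frac{1}{7127}\right) = \frac{671}{541652}$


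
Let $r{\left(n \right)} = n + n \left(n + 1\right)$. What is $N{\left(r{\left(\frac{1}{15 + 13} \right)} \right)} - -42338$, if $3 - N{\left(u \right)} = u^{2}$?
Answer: $\frac{26025146447}{614656} \approx 42341.0$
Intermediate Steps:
$r{\left(n \right)} = n + n \left(1 + n\right)$
$N{\left(u \right)} = 3 - u^{2}$
$N{\left(r{\left(\frac{1}{15 + 13} \right)} \right)} - -42338 = \left(3 - \left(\frac{2 + \frac{1}{15 + 13}}{15 + 13}\right)^{2}\right) - -42338 = \left(3 - \left(\frac{2 + \frac{1}{28}}{28}\right)^{2}\right) + 42338 = \left(3 - \left(\frac{1}{28} \cdot \frac{57}{28}\right)^{2}\right) + 42338 = \left(3 - \left(\frac{57}{784}\right)^{2}\right) + 42338 = \left(3 - \frac{3249}{614656}\right) + 42338 = \frac{1840719}{614656} + 42338 = \frac{26025146447}{614656}$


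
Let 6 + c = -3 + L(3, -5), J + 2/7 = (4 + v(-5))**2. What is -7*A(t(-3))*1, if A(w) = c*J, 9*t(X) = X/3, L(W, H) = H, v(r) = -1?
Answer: 854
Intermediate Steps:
J = 61/7 (J = -2/7 + (4 - 1)**2 = -2/7 + 3**2 = -2/7 + 9 = 61/7 ≈ 8.7143)
t(X) = X/27 (t(X) = (X/3)/9 = X/27)
c = -14 (c = -6 + (-3 - 5) = -6 - 8 = -14)
A(w) = -122 (A(w) = -14*61/7 = -122)
-7*A(t(-3))*1 = -7*(-122)*1 = 854*1 = 854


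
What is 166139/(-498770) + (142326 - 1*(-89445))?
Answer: 115600255531/498770 ≈ 2.3177e+5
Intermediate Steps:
166139/(-498770) + (142326 - 1*(-89445)) = 166139*(-1/498770) + (142326 + 89445) = -166139/498770 + 231771 = 115600255531/498770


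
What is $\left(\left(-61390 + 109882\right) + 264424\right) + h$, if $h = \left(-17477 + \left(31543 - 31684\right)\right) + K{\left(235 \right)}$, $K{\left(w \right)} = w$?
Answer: $295533$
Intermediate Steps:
$h = -17383$ ($h = \left(-17477 + \left(31543 - 31684\right)\right) + 235 = \left(-17477 - 141\right) + 235 = -17618 + 235 = -17383$)
$\left(\left(-61390 + 109882\right) + 264424\right) + h = \left(\left(-61390 + 109882\right) + 264424\right) - 17383 = \left(48492 + 264424\right) - 17383 = 312916 - 17383 = 295533$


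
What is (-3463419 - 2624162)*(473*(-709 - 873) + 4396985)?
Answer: -22211750707119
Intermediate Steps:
(-3463419 - 2624162)*(473*(-709 - 873) + 4396985) = -6087581*(473*(-1582) + 4396985) = -6087581*(-748286 + 4396985) = -6087581*3648699 = -22211750707119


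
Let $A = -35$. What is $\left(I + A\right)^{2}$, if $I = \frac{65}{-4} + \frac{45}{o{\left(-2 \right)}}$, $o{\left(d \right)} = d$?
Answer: $\frac{87025}{16} \approx 5439.1$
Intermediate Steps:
$I = - \frac{155}{4}$ ($I = \frac{65}{-4} + \frac{45}{-2} = 65 \left(- \frac{1}{4}\right) + 45 \left(- \frac{1}{2}\right) = - \frac{65}{4} - \frac{45}{2} = - \frac{155}{4} \approx -38.75$)
$\left(I + A\right)^{2} = \left(- \frac{155}{4} - 35\right)^{2} = \left(- \frac{295}{4}\right)^{2} = \frac{87025}{16}$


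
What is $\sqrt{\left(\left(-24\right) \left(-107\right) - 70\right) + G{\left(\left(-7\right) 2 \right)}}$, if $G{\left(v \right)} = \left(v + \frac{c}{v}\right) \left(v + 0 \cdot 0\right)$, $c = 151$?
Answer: $\sqrt{2845} \approx 53.339$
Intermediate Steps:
$G{\left(v \right)} = v \left(v + \frac{151}{v}\right)$ ($G{\left(v \right)} = \left(v + \frac{151}{v}\right) \left(v + 0 \cdot 0\right) = \left(v + \frac{151}{v}\right) \left(v + 0\right) = \left(v + \frac{151}{v}\right) v = v \left(v + \frac{151}{v}\right)$)
$\sqrt{\left(\left(-24\right) \left(-107\right) - 70\right) + G{\left(\left(-7\right) 2 \right)}} = \sqrt{\left(\left(-24\right) \left(-107\right) - 70\right) + \left(151 + \left(\left(-7\right) 2\right)^{2}\right)} = \sqrt{\left(2568 - 70\right) + \left(151 + \left(-14\right)^{2}\right)} = \sqrt{2498 + \left(151 + 196\right)} = \sqrt{2498 + 347} = \sqrt{2845}$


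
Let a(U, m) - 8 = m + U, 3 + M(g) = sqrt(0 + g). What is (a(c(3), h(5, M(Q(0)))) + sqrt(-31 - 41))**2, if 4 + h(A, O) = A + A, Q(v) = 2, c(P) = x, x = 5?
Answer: 289 + 228*I*sqrt(2) ≈ 289.0 + 322.44*I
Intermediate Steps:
c(P) = 5
M(g) = -3 + sqrt(g) (M(g) = -3 + sqrt(0 + g) = -3 + sqrt(g))
h(A, O) = -4 + 2*A (h(A, O) = -4 + (A + A) = -4 + 2*A)
a(U, m) = 8 + U + m (a(U, m) = 8 + (m + U) = 8 + (U + m) = 8 + U + m)
(a(c(3), h(5, M(Q(0)))) + sqrt(-31 - 41))**2 = ((8 + 5 + (-4 + 2*5)) + sqrt(-31 - 41))**2 = ((8 + 5 + (-4 + 10)) + sqrt(-72))**2 = ((8 + 5 + 6) + 6*I*sqrt(2))**2 = (19 + 6*I*sqrt(2))**2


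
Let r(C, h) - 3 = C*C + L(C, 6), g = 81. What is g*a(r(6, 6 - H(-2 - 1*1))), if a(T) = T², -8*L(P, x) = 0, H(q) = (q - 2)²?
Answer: 123201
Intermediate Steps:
H(q) = (-2 + q)²
L(P, x) = 0 (L(P, x) = -⅛*0 = 0)
r(C, h) = 3 + C² (r(C, h) = 3 + (C*C + 0) = 3 + (C² + 0) = 3 + C²)
g*a(r(6, 6 - H(-2 - 1*1))) = 81*(3 + 6²)² = 81*(3 + 36)² = 81*39² = 81*1521 = 123201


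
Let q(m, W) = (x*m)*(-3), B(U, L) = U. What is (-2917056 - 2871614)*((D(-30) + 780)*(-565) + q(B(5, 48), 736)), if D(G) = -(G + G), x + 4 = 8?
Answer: 2747650102200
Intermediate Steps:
x = 4 (x = -4 + 8 = 4)
D(G) = -2*G
q(m, W) = -12*m (q(m, W) = (4*m)*(-3) = -12*m)
(-2917056 - 2871614)*((D(-30) + 780)*(-565) + q(B(5, 48), 736)) = (-2917056 - 2871614)*((-2*(-30) + 780)*(-565) - 12*5) = -5788670*((60 + 780)*(-565) - 60) = -5788670*(840*(-565) - 60) = -5788670*(-474600 - 60) = -5788670*(-474660) = 2747650102200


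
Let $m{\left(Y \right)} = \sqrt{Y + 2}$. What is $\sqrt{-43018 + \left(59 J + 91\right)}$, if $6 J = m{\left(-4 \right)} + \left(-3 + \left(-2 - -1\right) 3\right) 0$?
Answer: $\frac{\sqrt{-1545372 + 354 i \sqrt{2}}}{6} \approx 0.03356 + 207.19 i$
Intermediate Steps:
$m{\left(Y \right)} = \sqrt{2 + Y}$
$J = \frac{i \sqrt{2}}{6}$ ($J = \frac{\sqrt{2 - 4} + \left(-3 + \left(-2 - -1\right) 3\right) 0}{6} = \frac{\sqrt{-2} + \left(-3 + \left(-2 + 1\right) 3\right) 0}{6} = \frac{i \sqrt{2} + \left(-3 - 3\right) 0}{6} = \frac{i \sqrt{2} - 0}{6} = \frac{i \sqrt{2} + 0}{6} = \frac{i \sqrt{2}}{6} \approx 0.2357 i$)
$\sqrt{-43018 + \left(59 J + 91\right)} = \sqrt{-43018 + \left(59 \frac{i \sqrt{2}}{6} + 91\right)} = \sqrt{-43018 + \left(\frac{59 i \sqrt{2}}{6} + 91\right)} = \sqrt{-43018 + \left(91 + \frac{59 i \sqrt{2}}{6}\right)} = \sqrt{-42927 + \frac{59 i \sqrt{2}}{6}}$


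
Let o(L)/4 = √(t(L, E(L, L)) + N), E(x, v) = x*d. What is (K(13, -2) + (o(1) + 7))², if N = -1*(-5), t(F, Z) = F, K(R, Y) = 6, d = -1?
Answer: 265 + 104*√6 ≈ 519.75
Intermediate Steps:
E(x, v) = -x (E(x, v) = x*(-1) = -x)
N = 5
o(L) = 4*√(5 + L) (o(L) = 4*√(L + 5) = 4*√(5 + L))
(K(13, -2) + (o(1) + 7))² = (6 + (4*√(5 + 1) + 7))² = (6 + (4*√6 + 7))² = (6 + (7 + 4*√6))² = (13 + 4*√6)²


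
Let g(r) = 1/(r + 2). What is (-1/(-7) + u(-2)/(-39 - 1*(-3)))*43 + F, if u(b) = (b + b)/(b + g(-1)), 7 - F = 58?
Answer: -3127/63 ≈ -49.635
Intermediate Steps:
F = -51 (F = 7 - 1*58 = 7 - 58 = -51)
g(r) = 1/(2 + r)
u(b) = 2*b/(1 + b) (u(b) = (b + b)/(b + 1/(2 - 1)) = (2*b)/(b + 1/1) = (2*b)/(b + 1) = (2*b)/(1 + b) = 2*b/(1 + b))
(-1/(-7) + u(-2)/(-39 - 1*(-3)))*43 + F = (-1/(-7) + (2*(-2)/(1 - 2))/(-39 - 1*(-3)))*43 - 51 = (-1*(-⅐) + (2*(-2)/(-1))/(-39 + 3))*43 - 51 = (⅐ + (2*(-2)*(-1))/(-36))*43 - 51 = (⅐ + 4*(-1/36))*43 - 51 = (⅐ - ⅑)*43 - 51 = (2/63)*43 - 51 = 86/63 - 51 = -3127/63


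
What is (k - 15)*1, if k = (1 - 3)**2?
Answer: -11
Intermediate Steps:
k = 4 (k = (-2)**2 = 4)
(k - 15)*1 = (4 - 15)*1 = -11*1 = -11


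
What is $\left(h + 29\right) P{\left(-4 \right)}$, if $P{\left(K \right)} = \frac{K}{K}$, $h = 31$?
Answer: $60$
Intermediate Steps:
$P{\left(K \right)} = 1$
$\left(h + 29\right) P{\left(-4 \right)} = \left(31 + 29\right) 1 = 60 \cdot 1 = 60$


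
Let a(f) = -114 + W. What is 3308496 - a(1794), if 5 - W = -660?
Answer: 3307945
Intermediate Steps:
W = 665 (W = 5 - 1*(-660) = 5 + 660 = 665)
a(f) = 551 (a(f) = -114 + 665 = 551)
3308496 - a(1794) = 3308496 - 1*551 = 3308496 - 551 = 3307945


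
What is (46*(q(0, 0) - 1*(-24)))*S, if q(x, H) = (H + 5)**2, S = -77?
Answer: -173558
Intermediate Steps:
q(x, H) = (5 + H)**2
(46*(q(0, 0) - 1*(-24)))*S = (46*((5 + 0)**2 - 1*(-24)))*(-77) = (46*(5**2 + 24))*(-77) = (46*(25 + 24))*(-77) = (46*49)*(-77) = 2254*(-77) = -173558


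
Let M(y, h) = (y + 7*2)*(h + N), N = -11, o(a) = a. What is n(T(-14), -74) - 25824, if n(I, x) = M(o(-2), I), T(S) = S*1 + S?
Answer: -26292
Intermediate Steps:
T(S) = 2*S (T(S) = S + S = 2*S)
M(y, h) = (-11 + h)*(14 + y) (M(y, h) = (y + 7*2)*(h - 11) = (y + 14)*(-11 + h) = (14 + y)*(-11 + h) = (-11 + h)*(14 + y))
n(I, x) = -132 + 12*I (n(I, x) = -154 - 11*(-2) + 14*I + I*(-2) = -154 + 22 + 14*I - 2*I = -132 + 12*I)
n(T(-14), -74) - 25824 = (-132 + 12*(2*(-14))) - 25824 = (-132 + 12*(-28)) - 25824 = (-132 - 336) - 25824 = -468 - 25824 = -26292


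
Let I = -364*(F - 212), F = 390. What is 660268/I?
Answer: -23581/2314 ≈ -10.191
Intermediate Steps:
I = -64792 (I = -364*(390 - 212) = -364*178 = -64792)
660268/I = 660268/(-64792) = 660268*(-1/64792) = -23581/2314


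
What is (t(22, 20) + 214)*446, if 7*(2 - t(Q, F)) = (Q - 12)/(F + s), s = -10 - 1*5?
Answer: 673460/7 ≈ 96209.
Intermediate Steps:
s = -15 (s = -10 - 5 = -15)
t(Q, F) = 2 - (-12 + Q)/(7*(-15 + F)) (t(Q, F) = 2 - (Q - 12)/(7*(F - 15)) = 2 - (-12 + Q)/(7*(-15 + F)))
(t(22, 20) + 214)*446 = ((-198 - 1*22 + 14*20)/(7*(-15 + 20)) + 214)*446 = ((⅐)*(-198 - 22 + 280)/5 + 214)*446 = ((⅐)*(⅕)*60 + 214)*446 = (12/7 + 214)*446 = (1510/7)*446 = 673460/7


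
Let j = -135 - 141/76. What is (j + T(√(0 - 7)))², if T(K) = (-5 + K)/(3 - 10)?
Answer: 5245629897/283024 + 72427*I*√7/1862 ≈ 18534.0 + 102.91*I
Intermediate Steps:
T(K) = 5/7 - K/7 (T(K) = (-5 + K)/(-7) = (-5 + K)*(-⅐) = 5/7 - K/7)
j = -10401/76 (j = -135 - 141*1/76 = -135 - 141/76 = -10401/76 ≈ -136.86)
(j + T(√(0 - 7)))² = (-10401/76 + (5/7 - √(0 - 7)/7))² = (-10401/76 + (5/7 - I*√7/7))² = (-72427/532 - I*√7/7)²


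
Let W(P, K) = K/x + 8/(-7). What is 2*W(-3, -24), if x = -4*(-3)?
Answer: -44/7 ≈ -6.2857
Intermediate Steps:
x = 12
W(P, K) = -8/7 + K/12 (W(P, K) = K/12 + 8/(-7) = K*(1/12) + 8*(-⅐) = K/12 - 8/7 = -8/7 + K/12)
2*W(-3, -24) = 2*(-8/7 + (1/12)*(-24)) = 2*(-8/7 - 2) = 2*(-22/7) = -44/7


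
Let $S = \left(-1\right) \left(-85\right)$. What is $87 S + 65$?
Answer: $7460$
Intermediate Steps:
$S = 85$
$87 S + 65 = 87 \cdot 85 + 65 = 7395 + 65 = 7460$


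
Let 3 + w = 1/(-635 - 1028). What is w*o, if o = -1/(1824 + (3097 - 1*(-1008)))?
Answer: 4990/9859927 ≈ 0.00050609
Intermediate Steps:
w = -4990/1663 (w = -3 + 1/(-635 - 1028) = -3 + 1/(-1663) = -3 - 1/1663 = -4990/1663 ≈ -3.0006)
o = -1/5929 (o = -1/(1824 + (3097 + 1008)) = -1/(1824 + 4105) = -1/5929 ≈ -0.00016866)
w*o = -4990/1663*(-1/5929) = 4990/9859927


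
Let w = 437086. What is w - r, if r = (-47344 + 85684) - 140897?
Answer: 539643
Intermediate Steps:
r = -102557 (r = 38340 - 140897 = -102557)
w - r = 437086 - 1*(-102557) = 437086 + 102557 = 539643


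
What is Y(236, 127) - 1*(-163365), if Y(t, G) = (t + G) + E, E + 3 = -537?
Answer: 163188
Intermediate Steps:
E = -540 (E = -3 - 537 = -540)
Y(t, G) = -540 + G + t (Y(t, G) = (t + G) - 540 = (G + t) - 540 = -540 + G + t)
Y(236, 127) - 1*(-163365) = (-540 + 127 + 236) - 1*(-163365) = -177 + 163365 = 163188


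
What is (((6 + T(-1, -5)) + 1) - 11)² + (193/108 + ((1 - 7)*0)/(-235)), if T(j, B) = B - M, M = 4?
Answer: 18445/108 ≈ 170.79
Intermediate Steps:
T(j, B) = -4 + B (T(j, B) = B - 1*4 = B - 4 = -4 + B)
(((6 + T(-1, -5)) + 1) - 11)² + (193/108 + ((1 - 7)*0)/(-235)) = (((6 + (-4 - 5)) + 1) - 11)² + (193/108 + ((1 - 7)*0)/(-235)) = (((6 - 9) + 1) - 11)² + (193*(1/108) - 6*0*(-1/235)) = ((-3 + 1) - 11)² + (193/108 + 0*(-1/235)) = (-2 - 11)² + (193/108 + 0) = (-13)² + 193/108 = 169 + 193/108 = 18445/108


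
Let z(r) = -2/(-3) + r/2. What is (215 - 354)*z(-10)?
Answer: 1807/3 ≈ 602.33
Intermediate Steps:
z(r) = ⅔ + r/2 (z(r) = -2*(-⅓) + r*(½) = ⅔ + r/2)
(215 - 354)*z(-10) = (215 - 354)*(⅔ + (½)*(-10)) = -139*(⅔ - 5) = -139*(-13/3) = 1807/3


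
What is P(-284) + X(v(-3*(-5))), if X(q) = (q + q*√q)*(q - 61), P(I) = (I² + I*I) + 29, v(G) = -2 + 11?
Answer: 159469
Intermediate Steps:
v(G) = 9
P(I) = 29 + 2*I² (P(I) = (I² + I²) + 29 = 2*I² + 29 = 29 + 2*I²)
X(q) = (-61 + q)*(q + q^(3/2)) (X(q) = (q + q^(3/2))*(-61 + q) = (-61 + q)*(q + q^(3/2)))
P(-284) + X(v(-3*(-5))) = (29 + 2*(-284)²) + (9² + 9^(5/2) - 61*9 - 61*9^(3/2)) = (29 + 2*80656) + (81 + 243 - 549 - 61*27) = (29 + 161312) + (81 + 243 - 549 - 1647) = 161341 - 1872 = 159469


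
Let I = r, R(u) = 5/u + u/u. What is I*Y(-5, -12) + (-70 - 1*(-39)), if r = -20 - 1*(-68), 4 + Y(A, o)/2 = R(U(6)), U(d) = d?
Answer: -239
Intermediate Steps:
R(u) = 1 + 5/u (R(u) = 5/u + 1 = 1 + 5/u)
Y(A, o) = -13/3 (Y(A, o) = -8 + 2*((5 + 6)/6) = -8 + 2*((⅙)*11) = -8 + 2*(11/6) = -8 + 11/3 = -13/3)
r = 48 (r = -20 + 68 = 48)
I = 48
I*Y(-5, -12) + (-70 - 1*(-39)) = 48*(-13/3) + (-70 - 1*(-39)) = -208 + (-70 + 39) = -208 - 31 = -239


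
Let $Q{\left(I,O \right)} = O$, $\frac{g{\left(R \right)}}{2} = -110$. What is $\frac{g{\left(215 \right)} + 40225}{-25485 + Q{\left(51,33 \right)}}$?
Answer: $- \frac{635}{404} \approx -1.5718$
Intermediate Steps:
$g{\left(R \right)} = -220$ ($g{\left(R \right)} = 2 \left(-110\right) = -220$)
$\frac{g{\left(215 \right)} + 40225}{-25485 + Q{\left(51,33 \right)}} = \frac{-220 + 40225}{-25485 + 33} = \frac{40005}{-25452} = 40005 \left(- \frac{1}{25452}\right) = - \frac{635}{404}$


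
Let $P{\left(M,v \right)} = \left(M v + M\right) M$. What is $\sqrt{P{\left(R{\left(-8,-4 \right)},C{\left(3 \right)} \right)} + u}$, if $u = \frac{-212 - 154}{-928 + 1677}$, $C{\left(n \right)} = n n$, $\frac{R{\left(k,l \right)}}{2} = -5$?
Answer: $\frac{\sqrt{560726866}}{749} \approx 31.615$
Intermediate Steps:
$R{\left(k,l \right)} = -10$ ($R{\left(k,l \right)} = 2 \left(-5\right) = -10$)
$C{\left(n \right)} = n^{2}$
$P{\left(M,v \right)} = M \left(M + M v\right)$ ($P{\left(M,v \right)} = \left(M + M v\right) M = M \left(M + M v\right)$)
$u = - \frac{366}{749} \approx -0.48865$
$\sqrt{P{\left(R{\left(-8,-4 \right)},C{\left(3 \right)} \right)} + u} = \sqrt{\left(-10\right)^{2} \left(1 + 3^{2}\right) - \frac{366}{749}} = \sqrt{100 \left(1 + 9\right) - \frac{366}{749}} = \sqrt{100 \cdot 10 - \frac{366}{749}} = \sqrt{1000 - \frac{366}{749}} = \sqrt{\frac{748634}{749}} = \frac{\sqrt{560726866}}{749}$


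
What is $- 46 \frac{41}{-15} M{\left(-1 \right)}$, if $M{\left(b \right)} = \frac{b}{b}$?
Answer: $\frac{1886}{15} \approx 125.73$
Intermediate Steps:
$M{\left(b \right)} = 1$
$- 46 \frac{41}{-15} M{\left(-1 \right)} = - 46 \frac{41}{-15} \cdot 1 = - 46 \cdot 41 \left(- \frac{1}{15}\right) 1 = \left(-46\right) \left(- \frac{41}{15}\right) 1 = \frac{1886}{15} \cdot 1 = \frac{1886}{15}$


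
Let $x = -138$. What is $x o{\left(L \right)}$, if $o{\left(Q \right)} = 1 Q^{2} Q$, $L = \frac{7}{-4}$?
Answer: $\frac{23667}{32} \approx 739.59$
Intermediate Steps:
$L = - \frac{7}{4}$ ($L = 7 \left(- \frac{1}{4}\right) = - \frac{7}{4} \approx -1.75$)
$o{\left(Q \right)} = Q^{3}$ ($o{\left(Q \right)} = Q^{2} Q = Q^{3}$)
$x o{\left(L \right)} = - 138 \left(- \frac{7}{4}\right)^{3} = \left(-138\right) \left(- \frac{343}{64}\right) = \frac{23667}{32}$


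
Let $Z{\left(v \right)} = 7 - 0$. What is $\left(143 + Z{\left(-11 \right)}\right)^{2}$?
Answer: $22500$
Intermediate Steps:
$Z{\left(v \right)} = 7$ ($Z{\left(v \right)} = 7 + 0 = 7$)
$\left(143 + Z{\left(-11 \right)}\right)^{2} = \left(143 + 7\right)^{2} = 150^{2} = 22500$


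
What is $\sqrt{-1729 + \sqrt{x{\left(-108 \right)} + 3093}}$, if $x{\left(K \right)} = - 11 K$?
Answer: $\sqrt{-1729 + \sqrt{4281}} \approx 40.787 i$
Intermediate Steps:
$\sqrt{-1729 + \sqrt{x{\left(-108 \right)} + 3093}} = \sqrt{-1729 + \sqrt{\left(-11\right) \left(-108\right) + 3093}} = \sqrt{-1729 + \sqrt{1188 + 3093}} = \sqrt{-1729 + \sqrt{4281}}$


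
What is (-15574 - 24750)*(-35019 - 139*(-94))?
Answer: 885232772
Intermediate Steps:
(-15574 - 24750)*(-35019 - 139*(-94)) = -40324*(-35019 + 13066) = -40324*(-21953) = 885232772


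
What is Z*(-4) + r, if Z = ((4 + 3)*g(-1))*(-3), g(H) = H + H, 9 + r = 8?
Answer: -169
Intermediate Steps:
r = -1 (r = -9 + 8 = -1)
g(H) = 2*H
Z = 42 (Z = ((4 + 3)*(2*(-1)))*(-3) = (7*(-2))*(-3) = -14*(-3) = 42)
Z*(-4) + r = 42*(-4) - 1 = -168 - 1 = -169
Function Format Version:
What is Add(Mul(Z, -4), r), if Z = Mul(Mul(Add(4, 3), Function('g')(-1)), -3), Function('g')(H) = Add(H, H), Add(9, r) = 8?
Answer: -169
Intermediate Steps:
r = -1 (r = Add(-9, 8) = -1)
Function('g')(H) = Mul(2, H)
Z = 42 (Z = Mul(Mul(Add(4, 3), Mul(2, -1)), -3) = Mul(Mul(7, -2), -3) = Mul(-14, -3) = 42)
Add(Mul(Z, -4), r) = Add(Mul(42, -4), -1) = Add(-168, -1) = -169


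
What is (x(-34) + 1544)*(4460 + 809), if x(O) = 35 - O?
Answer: 8498897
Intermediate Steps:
(x(-34) + 1544)*(4460 + 809) = ((35 - 1*(-34)) + 1544)*(4460 + 809) = ((35 + 34) + 1544)*5269 = (69 + 1544)*5269 = 1613*5269 = 8498897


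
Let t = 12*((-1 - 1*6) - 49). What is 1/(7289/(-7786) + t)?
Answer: -7786/5239481 ≈ -0.0014860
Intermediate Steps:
t = -672 (t = 12*((-1 - 6) - 49) = 12*(-7 - 49) = 12*(-56) = -672)
1/(7289/(-7786) + t) = 1/(7289/(-7786) - 672) = 1/(7289*(-1/7786) - 672) = 1/(-7289/7786 - 672) = 1/(-5239481/7786) = -7786/5239481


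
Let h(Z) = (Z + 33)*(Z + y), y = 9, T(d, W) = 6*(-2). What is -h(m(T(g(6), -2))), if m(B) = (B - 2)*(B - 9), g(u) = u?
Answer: -99081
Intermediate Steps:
T(d, W) = -12
m(B) = (-9 + B)*(-2 + B) (m(B) = (-2 + B)*(-9 + B) = (-9 + B)*(-2 + B))
h(Z) = (9 + Z)*(33 + Z) (h(Z) = (Z + 33)*(Z + 9) = (33 + Z)*(9 + Z) = (9 + Z)*(33 + Z))
-h(m(T(g(6), -2))) = -(297 + (18 + (-12)**2 - 11*(-12))**2 + 42*(18 + (-12)**2 - 11*(-12))) = -(297 + (18 + 144 + 132)**2 + 42*(18 + 144 + 132)) = -(297 + 294**2 + 42*294) = -(297 + 86436 + 12348) = -1*99081 = -99081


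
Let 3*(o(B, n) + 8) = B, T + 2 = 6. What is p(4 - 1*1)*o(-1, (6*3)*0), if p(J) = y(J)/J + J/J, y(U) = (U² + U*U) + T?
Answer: -625/9 ≈ -69.444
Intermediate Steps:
T = 4 (T = -2 + 6 = 4)
o(B, n) = -8 + B/3
y(U) = 4 + 2*U² (y(U) = (U² + U*U) + 4 = (U² + U²) + 4 = 2*U² + 4 = 4 + 2*U²)
p(J) = 1 + (4 + 2*J²)/J (p(J) = (4 + 2*J²)/J + J/J = (4 + 2*J²)/J + 1 = 1 + (4 + 2*J²)/J)
p(4 - 1*1)*o(-1, (6*3)*0) = (1 + 2*(4 - 1*1) + 4/(4 - 1*1))*(-8 + (⅓)*(-1)) = (1 + 2*(4 - 1) + 4/(4 - 1))*(-8 - ⅓) = (1 + 2*3 + 4/3)*(-25/3) = (1 + 6 + 4*(⅓))*(-25/3) = (1 + 6 + 4/3)*(-25/3) = (25/3)*(-25/3) = -625/9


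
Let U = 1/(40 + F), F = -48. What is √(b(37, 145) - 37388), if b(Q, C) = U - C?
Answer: I*√600530/4 ≈ 193.73*I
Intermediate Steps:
U = -⅛ (U = 1/(40 - 48) = 1/(-8) = -⅛ ≈ -0.12500)
b(Q, C) = -⅛ - C
√(b(37, 145) - 37388) = √((-⅛ - 1*145) - 37388) = √((-⅛ - 145) - 37388) = √(-1161/8 - 37388) = √(-300265/8) = I*√600530/4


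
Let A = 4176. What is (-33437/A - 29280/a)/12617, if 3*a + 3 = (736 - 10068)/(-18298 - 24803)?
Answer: 545044498397/217969071408 ≈ 2.5006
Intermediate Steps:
a = -119971/129303 (a = -1 + ((736 - 10068)/(-18298 - 24803))/3 = -1 + (-9332/(-43101))/3 = -1 + (-9332*(-1/43101))/3 = -1 + (⅓)*(9332/43101) = -1 + 9332/129303 = -119971/129303 ≈ -0.92783)
(-33437/A - 29280/a)/12617 = (-33437/4176 - 29280/(-119971/129303))/12617 = (-33437*1/4176 - 29280*(-129303/119971))*(1/12617) = (-1153/144 + 3785991840/119971)*(1/12617) = (545044498397/17275824)*(1/12617) = 545044498397/217969071408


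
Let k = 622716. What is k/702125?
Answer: 622716/702125 ≈ 0.88690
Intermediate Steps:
k/702125 = 622716/702125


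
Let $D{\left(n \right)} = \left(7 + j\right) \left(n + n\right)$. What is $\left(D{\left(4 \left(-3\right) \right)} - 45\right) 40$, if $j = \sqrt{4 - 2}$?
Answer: $-8520 - 960 \sqrt{2} \approx -9877.6$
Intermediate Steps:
$j = \sqrt{2} \approx 1.4142$
$D{\left(n \right)} = 2 n \left(7 + \sqrt{2}\right)$ ($D{\left(n \right)} = \left(7 + \sqrt{2}\right) \left(n + n\right) = \left(7 + \sqrt{2}\right) 2 n = 2 n \left(7 + \sqrt{2}\right)$)
$\left(D{\left(4 \left(-3\right) \right)} - 45\right) 40 = \left(2 \cdot 4 \left(-3\right) \left(7 + \sqrt{2}\right) - 45\right) 40 = \left(2 \left(-12\right) \left(7 + \sqrt{2}\right) - 45\right) 40 = \left(\left(-168 - 24 \sqrt{2}\right) - 45\right) 40 = \left(-213 - 24 \sqrt{2}\right) 40 = -8520 - 960 \sqrt{2}$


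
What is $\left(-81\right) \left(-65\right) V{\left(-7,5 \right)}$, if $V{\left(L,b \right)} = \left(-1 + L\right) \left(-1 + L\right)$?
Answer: $336960$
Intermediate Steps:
$V{\left(L,b \right)} = \left(-1 + L\right)^{2}$
$\left(-81\right) \left(-65\right) V{\left(-7,5 \right)} = \left(-81\right) \left(-65\right) \left(-1 - 7\right)^{2} = 5265 \left(-8\right)^{2} = 5265 \cdot 64 = 336960$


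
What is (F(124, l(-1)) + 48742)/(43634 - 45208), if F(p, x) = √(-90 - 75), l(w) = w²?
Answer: -24371/787 - I*√165/1574 ≈ -30.967 - 0.0081609*I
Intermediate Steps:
F(p, x) = I*√165 (F(p, x) = √(-165) = I*√165)
(F(124, l(-1)) + 48742)/(43634 - 45208) = (I*√165 + 48742)/(43634 - 45208) = (48742 + I*√165)/(-1574) = (48742 + I*√165)*(-1/1574) = -24371/787 - I*√165/1574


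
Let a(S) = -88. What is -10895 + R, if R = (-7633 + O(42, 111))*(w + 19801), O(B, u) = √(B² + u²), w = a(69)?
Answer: -150480224 + 59139*√1565 ≈ -1.4814e+8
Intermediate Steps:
w = -88
R = -150469329 + 59139*√1565 (R = (-7633 + √(42² + 111²))*(-88 + 19801) = (-7633 + √(1764 + 12321))*19713 = (-7633 + √14085)*19713 = (-7633 + 3*√1565)*19713 = -150469329 + 59139*√1565 ≈ -1.4813e+8)
-10895 + R = -10895 + (-150469329 + 59139*√1565) = -150480224 + 59139*√1565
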